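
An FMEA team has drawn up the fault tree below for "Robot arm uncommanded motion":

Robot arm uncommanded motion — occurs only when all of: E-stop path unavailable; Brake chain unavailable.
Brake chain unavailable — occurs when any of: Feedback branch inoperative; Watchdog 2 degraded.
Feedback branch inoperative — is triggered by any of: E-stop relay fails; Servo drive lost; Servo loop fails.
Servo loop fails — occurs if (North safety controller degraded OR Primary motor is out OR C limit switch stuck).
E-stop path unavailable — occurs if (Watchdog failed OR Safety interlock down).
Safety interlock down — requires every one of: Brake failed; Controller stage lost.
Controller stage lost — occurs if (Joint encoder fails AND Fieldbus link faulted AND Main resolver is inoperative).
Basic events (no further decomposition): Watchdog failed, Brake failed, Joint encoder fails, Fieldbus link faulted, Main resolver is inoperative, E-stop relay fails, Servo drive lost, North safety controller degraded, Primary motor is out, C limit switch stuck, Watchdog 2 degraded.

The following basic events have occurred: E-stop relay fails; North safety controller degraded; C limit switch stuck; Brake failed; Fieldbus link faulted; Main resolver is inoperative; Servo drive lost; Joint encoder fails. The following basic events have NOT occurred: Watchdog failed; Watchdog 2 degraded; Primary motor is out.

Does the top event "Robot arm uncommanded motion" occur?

Controller stage lost [AND]: Joint encoder fails=occurs, Fieldbus link faulted=occurs, Main resolver is inoperative=occurs → all inputs occur → occurs.
Safety interlock down [AND]: Brake failed=occurs, Controller stage lost=occurs → all inputs occur → occurs.
E-stop path unavailable [OR]: Watchdog failed=not, Safety interlock down=occurs → at least one input occurs → occurs.
Servo loop fails [OR]: North safety controller degraded=occurs, Primary motor is out=not, C limit switch stuck=occurs → at least one input occurs → occurs.
Feedback branch inoperative [OR]: E-stop relay fails=occurs, Servo drive lost=occurs, Servo loop fails=occurs → at least one input occurs → occurs.
Brake chain unavailable [OR]: Feedback branch inoperative=occurs, Watchdog 2 degraded=not → at least one input occurs → occurs.
Robot arm uncommanded motion [AND]: E-stop path unavailable=occurs, Brake chain unavailable=occurs → all inputs occur → occurs.

Yes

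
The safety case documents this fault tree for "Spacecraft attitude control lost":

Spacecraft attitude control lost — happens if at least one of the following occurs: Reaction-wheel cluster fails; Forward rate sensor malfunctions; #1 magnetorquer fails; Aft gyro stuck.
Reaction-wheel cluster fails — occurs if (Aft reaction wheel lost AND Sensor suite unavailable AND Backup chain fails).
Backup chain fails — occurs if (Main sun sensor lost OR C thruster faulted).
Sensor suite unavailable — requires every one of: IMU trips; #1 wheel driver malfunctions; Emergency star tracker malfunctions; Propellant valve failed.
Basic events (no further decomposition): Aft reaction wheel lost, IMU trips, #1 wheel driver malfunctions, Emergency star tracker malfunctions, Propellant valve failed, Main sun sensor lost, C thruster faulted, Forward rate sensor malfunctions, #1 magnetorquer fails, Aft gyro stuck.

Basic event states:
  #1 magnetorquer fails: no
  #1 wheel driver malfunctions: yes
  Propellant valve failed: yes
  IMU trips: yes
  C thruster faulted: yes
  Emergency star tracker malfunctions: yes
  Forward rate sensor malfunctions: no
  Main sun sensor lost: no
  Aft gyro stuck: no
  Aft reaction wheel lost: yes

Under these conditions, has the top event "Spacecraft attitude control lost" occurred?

Yes

Sensor suite unavailable [AND]: IMU trips=occurs, #1 wheel driver malfunctions=occurs, Emergency star tracker malfunctions=occurs, Propellant valve failed=occurs → all inputs occur → occurs.
Backup chain fails [OR]: Main sun sensor lost=not, C thruster faulted=occurs → at least one input occurs → occurs.
Reaction-wheel cluster fails [AND]: Aft reaction wheel lost=occurs, Sensor suite unavailable=occurs, Backup chain fails=occurs → all inputs occur → occurs.
Spacecraft attitude control lost [OR]: Reaction-wheel cluster fails=occurs, Forward rate sensor malfunctions=not, #1 magnetorquer fails=not, Aft gyro stuck=not → at least one input occurs → occurs.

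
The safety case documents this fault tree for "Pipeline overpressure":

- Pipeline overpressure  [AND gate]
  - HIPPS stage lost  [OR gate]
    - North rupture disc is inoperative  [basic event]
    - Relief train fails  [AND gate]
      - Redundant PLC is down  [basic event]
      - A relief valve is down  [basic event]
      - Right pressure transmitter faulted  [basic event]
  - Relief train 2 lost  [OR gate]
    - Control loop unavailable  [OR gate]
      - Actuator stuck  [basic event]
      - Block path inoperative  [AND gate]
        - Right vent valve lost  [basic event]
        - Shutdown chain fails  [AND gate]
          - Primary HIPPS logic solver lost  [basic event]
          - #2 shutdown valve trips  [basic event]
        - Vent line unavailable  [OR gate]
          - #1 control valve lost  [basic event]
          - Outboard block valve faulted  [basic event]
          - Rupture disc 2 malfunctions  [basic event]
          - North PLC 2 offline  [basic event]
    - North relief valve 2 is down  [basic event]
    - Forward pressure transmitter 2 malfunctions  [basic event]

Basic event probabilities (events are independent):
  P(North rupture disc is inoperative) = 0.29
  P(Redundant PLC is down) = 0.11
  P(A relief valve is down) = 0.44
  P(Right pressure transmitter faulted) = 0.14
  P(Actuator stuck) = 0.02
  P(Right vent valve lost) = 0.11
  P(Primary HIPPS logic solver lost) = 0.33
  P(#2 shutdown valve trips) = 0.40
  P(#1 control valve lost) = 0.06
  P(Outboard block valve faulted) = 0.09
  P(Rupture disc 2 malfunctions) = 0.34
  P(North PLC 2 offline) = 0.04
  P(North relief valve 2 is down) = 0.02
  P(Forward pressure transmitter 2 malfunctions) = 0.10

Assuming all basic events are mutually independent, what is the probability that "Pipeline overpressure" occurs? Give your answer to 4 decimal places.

P(Relief train fails) [AND] = 0.11 × 0.44 × 0.14 = 0.006776
P(HIPPS stage lost) [OR] = 1 − (1−0.29) × (1−0.006776) = 0.294811
P(Shutdown chain fails) [AND] = 0.33 × 0.40 = 0.132000
P(Vent line unavailable) [OR] = 1 − (1−0.06) × (1−0.09) × (1−0.34) × (1−0.04) = 0.458019
P(Block path inoperative) [AND] = 0.11 × 0.132000 × 0.458019 = 0.006650
P(Control loop unavailable) [OR] = 1 − (1−0.02) × (1−0.006650) = 0.026517
P(Relief train 2 lost) [OR] = 1 − (1−0.026517) × (1−0.02) × (1−0.10) = 0.141388
P(Pipeline overpressure) [AND] = 0.294811 × 0.141388 = 0.041683
Rounded to 4 decimal places: P(Pipeline overpressure) ≈ 0.0417.

0.0417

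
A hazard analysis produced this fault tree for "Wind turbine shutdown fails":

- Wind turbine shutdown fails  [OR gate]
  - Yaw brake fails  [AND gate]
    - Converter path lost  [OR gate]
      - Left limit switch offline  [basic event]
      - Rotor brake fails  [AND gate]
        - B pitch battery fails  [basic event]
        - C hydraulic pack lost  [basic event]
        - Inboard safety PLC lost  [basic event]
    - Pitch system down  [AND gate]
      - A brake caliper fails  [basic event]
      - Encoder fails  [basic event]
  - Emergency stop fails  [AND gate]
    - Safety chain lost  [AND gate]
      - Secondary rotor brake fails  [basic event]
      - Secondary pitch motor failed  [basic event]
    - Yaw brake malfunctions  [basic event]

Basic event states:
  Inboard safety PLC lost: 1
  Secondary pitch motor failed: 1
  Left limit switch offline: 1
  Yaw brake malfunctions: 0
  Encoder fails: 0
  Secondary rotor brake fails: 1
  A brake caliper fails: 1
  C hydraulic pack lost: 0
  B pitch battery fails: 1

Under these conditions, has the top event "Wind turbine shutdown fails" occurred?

Rotor brake fails [AND]: B pitch battery fails=occurs, C hydraulic pack lost=not, Inboard safety PLC lost=occurs → not all inputs occur → does not occur.
Converter path lost [OR]: Left limit switch offline=occurs, Rotor brake fails=not → at least one input occurs → occurs.
Pitch system down [AND]: A brake caliper fails=occurs, Encoder fails=not → not all inputs occur → does not occur.
Yaw brake fails [AND]: Converter path lost=occurs, Pitch system down=not → not all inputs occur → does not occur.
Safety chain lost [AND]: Secondary rotor brake fails=occurs, Secondary pitch motor failed=occurs → all inputs occur → occurs.
Emergency stop fails [AND]: Safety chain lost=occurs, Yaw brake malfunctions=not → not all inputs occur → does not occur.
Wind turbine shutdown fails [OR]: Yaw brake fails=not, Emergency stop fails=not → no input occurs → does not occur.

No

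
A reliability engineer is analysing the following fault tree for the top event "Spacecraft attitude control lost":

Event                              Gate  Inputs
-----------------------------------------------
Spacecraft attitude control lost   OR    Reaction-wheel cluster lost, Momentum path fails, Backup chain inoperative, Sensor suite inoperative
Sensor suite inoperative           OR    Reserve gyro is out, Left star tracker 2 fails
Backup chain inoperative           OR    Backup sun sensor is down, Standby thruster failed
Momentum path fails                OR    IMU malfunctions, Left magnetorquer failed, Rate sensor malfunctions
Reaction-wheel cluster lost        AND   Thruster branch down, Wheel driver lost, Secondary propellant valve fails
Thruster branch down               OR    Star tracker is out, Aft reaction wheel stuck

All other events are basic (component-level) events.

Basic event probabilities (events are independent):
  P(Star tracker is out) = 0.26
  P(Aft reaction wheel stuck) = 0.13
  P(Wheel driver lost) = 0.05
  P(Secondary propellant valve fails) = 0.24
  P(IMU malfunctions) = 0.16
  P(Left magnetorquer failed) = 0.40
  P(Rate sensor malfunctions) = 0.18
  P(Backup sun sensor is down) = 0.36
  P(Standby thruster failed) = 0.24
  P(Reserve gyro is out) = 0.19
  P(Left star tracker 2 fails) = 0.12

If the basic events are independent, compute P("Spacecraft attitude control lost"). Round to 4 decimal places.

0.8573

P(Thruster branch down) [OR] = 1 − (1−0.26) × (1−0.13) = 0.356200
P(Reaction-wheel cluster lost) [AND] = 0.356200 × 0.05 × 0.24 = 0.004274
P(Momentum path fails) [OR] = 1 − (1−0.16) × (1−0.40) × (1−0.18) = 0.586720
P(Backup chain inoperative) [OR] = 1 − (1−0.36) × (1−0.24) = 0.513600
P(Sensor suite inoperative) [OR] = 1 − (1−0.19) × (1−0.12) = 0.287200
P(Spacecraft attitude control lost) [OR] = 1 − (1−0.004274) × (1−0.586720) × (1−0.513600) × (1−0.287200) = 0.857326
Rounded to 4 decimal places: P(Spacecraft attitude control lost) ≈ 0.8573.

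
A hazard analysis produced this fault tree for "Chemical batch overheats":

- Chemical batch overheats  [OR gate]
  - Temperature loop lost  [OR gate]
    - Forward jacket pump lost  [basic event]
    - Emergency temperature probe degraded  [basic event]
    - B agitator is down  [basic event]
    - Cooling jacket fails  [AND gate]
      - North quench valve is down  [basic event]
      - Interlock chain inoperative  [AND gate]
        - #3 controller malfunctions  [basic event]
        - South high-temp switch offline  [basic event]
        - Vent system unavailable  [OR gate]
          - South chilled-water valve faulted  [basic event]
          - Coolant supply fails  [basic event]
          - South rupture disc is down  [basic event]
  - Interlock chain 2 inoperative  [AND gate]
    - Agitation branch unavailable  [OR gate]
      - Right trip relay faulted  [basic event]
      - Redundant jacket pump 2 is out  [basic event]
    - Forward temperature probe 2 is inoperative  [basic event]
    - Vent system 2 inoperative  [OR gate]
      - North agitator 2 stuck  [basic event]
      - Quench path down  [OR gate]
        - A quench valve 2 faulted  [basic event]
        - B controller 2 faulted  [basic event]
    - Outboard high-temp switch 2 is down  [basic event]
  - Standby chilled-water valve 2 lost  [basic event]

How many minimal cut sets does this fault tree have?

Vent system unavailable [OR]: union of children's cut sets → 3 cut set(s).
Interlock chain inoperative [AND]: one cut set from each child combined → 1 × 1 × 3 = 3 cut set(s).
Cooling jacket fails [AND]: one cut set from each child combined → 1 × 3 = 3 cut set(s).
Temperature loop lost [OR]: union of children's cut sets → 6 cut set(s).
Agitation branch unavailable [OR]: union of children's cut sets → 2 cut set(s).
Quench path down [OR]: union of children's cut sets → 2 cut set(s).
Vent system 2 inoperative [OR]: union of children's cut sets → 3 cut set(s).
Interlock chain 2 inoperative [AND]: one cut set from each child combined → 2 × 1 × 3 × 1 = 6 cut set(s).
Chemical batch overheats [OR]: union of children's cut sets → 13 cut set(s).

13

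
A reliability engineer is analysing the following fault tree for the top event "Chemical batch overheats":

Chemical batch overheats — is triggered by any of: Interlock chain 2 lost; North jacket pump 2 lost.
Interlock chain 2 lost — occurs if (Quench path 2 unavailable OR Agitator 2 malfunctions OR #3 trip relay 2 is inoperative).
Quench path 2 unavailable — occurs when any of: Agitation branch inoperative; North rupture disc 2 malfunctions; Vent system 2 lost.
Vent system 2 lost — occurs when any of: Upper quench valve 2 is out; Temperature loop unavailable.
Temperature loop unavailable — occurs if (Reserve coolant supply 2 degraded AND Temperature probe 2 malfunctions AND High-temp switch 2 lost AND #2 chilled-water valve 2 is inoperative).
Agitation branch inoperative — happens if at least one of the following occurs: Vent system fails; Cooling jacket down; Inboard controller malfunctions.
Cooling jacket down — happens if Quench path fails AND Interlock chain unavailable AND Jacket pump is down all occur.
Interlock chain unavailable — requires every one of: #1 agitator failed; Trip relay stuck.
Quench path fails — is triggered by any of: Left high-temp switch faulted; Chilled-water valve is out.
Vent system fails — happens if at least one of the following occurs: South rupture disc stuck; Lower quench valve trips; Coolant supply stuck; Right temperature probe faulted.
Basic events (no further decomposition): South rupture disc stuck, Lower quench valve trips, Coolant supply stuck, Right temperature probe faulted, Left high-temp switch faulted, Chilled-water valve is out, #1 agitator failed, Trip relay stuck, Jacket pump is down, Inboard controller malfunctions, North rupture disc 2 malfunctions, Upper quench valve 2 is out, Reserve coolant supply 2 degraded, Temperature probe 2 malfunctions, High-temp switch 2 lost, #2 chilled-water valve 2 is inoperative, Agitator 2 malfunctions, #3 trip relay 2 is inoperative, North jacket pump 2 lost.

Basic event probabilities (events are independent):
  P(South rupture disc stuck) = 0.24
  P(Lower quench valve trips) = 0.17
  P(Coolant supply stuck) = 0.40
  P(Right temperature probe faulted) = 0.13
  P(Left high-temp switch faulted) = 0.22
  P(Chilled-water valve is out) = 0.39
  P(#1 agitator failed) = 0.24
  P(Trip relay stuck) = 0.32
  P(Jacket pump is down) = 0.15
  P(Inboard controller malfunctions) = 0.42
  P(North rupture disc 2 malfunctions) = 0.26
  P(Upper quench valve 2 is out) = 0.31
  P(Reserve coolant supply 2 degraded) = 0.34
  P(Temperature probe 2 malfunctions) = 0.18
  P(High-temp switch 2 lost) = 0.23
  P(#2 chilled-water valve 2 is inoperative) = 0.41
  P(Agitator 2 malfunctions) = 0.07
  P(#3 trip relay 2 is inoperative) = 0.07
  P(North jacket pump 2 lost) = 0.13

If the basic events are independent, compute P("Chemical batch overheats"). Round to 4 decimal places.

0.9275

P(Vent system fails) [OR] = 1 − (1−0.24) × (1−0.17) × (1−0.40) × (1−0.13) = 0.670722
P(Quench path fails) [OR] = 1 − (1−0.22) × (1−0.39) = 0.524200
P(Interlock chain unavailable) [AND] = 0.24 × 0.32 = 0.076800
P(Cooling jacket down) [AND] = 0.524200 × 0.076800 × 0.15 = 0.006039
P(Agitation branch inoperative) [OR] = 1 − (1−0.670722) × (1−0.006039) × (1−0.42) = 0.810172
P(Temperature loop unavailable) [AND] = 0.34 × 0.18 × 0.23 × 0.41 = 0.005771
P(Vent system 2 lost) [OR] = 1 − (1−0.31) × (1−0.005771) = 0.313982
P(Quench path 2 unavailable) [OR] = 1 − (1−0.810172) × (1−0.26) × (1−0.313982) = 0.903633
P(Interlock chain 2 lost) [OR] = 1 − (1−0.903633) × (1−0.07) × (1−0.07) = 0.916652
P(Chemical batch overheats) [OR] = 1 − (1−0.916652) × (1−0.13) = 0.927487
Rounded to 4 decimal places: P(Chemical batch overheats) ≈ 0.9275.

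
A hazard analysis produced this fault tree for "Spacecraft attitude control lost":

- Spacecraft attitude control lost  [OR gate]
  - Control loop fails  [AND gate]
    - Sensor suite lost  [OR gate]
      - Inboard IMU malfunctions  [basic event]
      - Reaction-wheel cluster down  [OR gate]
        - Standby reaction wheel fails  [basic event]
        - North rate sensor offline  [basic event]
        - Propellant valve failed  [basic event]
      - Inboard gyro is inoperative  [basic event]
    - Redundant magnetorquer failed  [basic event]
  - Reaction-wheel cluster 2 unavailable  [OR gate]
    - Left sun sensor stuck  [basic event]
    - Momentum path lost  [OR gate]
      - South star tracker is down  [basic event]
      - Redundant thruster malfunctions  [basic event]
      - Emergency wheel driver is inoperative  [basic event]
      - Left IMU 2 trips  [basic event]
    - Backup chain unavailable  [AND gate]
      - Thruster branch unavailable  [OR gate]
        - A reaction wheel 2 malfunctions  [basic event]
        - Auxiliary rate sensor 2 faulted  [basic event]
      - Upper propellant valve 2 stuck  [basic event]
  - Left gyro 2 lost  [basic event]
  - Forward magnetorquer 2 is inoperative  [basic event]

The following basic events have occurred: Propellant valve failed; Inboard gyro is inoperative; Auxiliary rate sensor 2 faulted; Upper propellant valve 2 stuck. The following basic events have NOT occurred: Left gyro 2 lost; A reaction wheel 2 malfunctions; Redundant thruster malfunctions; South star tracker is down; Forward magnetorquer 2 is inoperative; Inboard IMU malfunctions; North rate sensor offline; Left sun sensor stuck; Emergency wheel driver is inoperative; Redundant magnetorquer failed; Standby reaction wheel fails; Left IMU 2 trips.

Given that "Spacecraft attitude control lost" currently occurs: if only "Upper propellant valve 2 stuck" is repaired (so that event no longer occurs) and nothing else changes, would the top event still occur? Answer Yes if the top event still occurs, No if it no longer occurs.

No

Counterfactual: set "Upper propellant valve 2 stuck" to not occurred.
Reaction-wheel cluster down [OR]: Standby reaction wheel fails=not, North rate sensor offline=not, Propellant valve failed=occurs → at least one input occurs → occurs.
Sensor suite lost [OR]: Inboard IMU malfunctions=not, Reaction-wheel cluster down=occurs, Inboard gyro is inoperative=occurs → at least one input occurs → occurs.
Control loop fails [AND]: Sensor suite lost=occurs, Redundant magnetorquer failed=not → not all inputs occur → does not occur.
Momentum path lost [OR]: South star tracker is down=not, Redundant thruster malfunctions=not, Emergency wheel driver is inoperative=not, Left IMU 2 trips=not → no input occurs → does not occur.
Thruster branch unavailable [OR]: A reaction wheel 2 malfunctions=not, Auxiliary rate sensor 2 faulted=occurs → at least one input occurs → occurs.
Backup chain unavailable [AND]: Thruster branch unavailable=occurs, Upper propellant valve 2 stuck=not → not all inputs occur → does not occur.
Reaction-wheel cluster 2 unavailable [OR]: Left sun sensor stuck=not, Momentum path lost=not, Backup chain unavailable=not → no input occurs → does not occur.
Spacecraft attitude control lost [OR]: Control loop fails=not, Reaction-wheel cluster 2 unavailable=not, Left gyro 2 lost=not, Forward magnetorquer 2 is inoperative=not → no input occurs → does not occur.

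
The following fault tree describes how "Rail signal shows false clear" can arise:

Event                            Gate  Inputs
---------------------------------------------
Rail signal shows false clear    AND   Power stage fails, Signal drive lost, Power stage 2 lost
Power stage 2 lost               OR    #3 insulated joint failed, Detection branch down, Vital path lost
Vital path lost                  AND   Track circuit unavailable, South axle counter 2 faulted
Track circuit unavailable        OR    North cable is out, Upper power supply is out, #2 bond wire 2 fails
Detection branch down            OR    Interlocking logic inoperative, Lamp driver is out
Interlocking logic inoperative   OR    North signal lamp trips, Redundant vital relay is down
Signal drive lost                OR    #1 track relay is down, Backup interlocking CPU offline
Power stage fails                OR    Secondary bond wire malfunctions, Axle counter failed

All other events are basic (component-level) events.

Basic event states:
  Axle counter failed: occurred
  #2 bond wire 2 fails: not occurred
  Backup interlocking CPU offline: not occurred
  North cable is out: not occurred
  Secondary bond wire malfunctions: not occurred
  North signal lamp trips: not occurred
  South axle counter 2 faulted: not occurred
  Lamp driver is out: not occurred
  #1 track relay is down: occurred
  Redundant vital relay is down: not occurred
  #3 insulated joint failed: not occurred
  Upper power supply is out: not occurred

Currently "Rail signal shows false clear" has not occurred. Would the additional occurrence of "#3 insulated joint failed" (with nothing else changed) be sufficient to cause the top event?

Counterfactual: set "#3 insulated joint failed" to occurred.
Power stage fails [OR]: Secondary bond wire malfunctions=not, Axle counter failed=occurs → at least one input occurs → occurs.
Signal drive lost [OR]: #1 track relay is down=occurs, Backup interlocking CPU offline=not → at least one input occurs → occurs.
Interlocking logic inoperative [OR]: North signal lamp trips=not, Redundant vital relay is down=not → no input occurs → does not occur.
Detection branch down [OR]: Interlocking logic inoperative=not, Lamp driver is out=not → no input occurs → does not occur.
Track circuit unavailable [OR]: North cable is out=not, Upper power supply is out=not, #2 bond wire 2 fails=not → no input occurs → does not occur.
Vital path lost [AND]: Track circuit unavailable=not, South axle counter 2 faulted=not → not all inputs occur → does not occur.
Power stage 2 lost [OR]: #3 insulated joint failed=occurs, Detection branch down=not, Vital path lost=not → at least one input occurs → occurs.
Rail signal shows false clear [AND]: Power stage fails=occurs, Signal drive lost=occurs, Power stage 2 lost=occurs → all inputs occur → occurs.

Yes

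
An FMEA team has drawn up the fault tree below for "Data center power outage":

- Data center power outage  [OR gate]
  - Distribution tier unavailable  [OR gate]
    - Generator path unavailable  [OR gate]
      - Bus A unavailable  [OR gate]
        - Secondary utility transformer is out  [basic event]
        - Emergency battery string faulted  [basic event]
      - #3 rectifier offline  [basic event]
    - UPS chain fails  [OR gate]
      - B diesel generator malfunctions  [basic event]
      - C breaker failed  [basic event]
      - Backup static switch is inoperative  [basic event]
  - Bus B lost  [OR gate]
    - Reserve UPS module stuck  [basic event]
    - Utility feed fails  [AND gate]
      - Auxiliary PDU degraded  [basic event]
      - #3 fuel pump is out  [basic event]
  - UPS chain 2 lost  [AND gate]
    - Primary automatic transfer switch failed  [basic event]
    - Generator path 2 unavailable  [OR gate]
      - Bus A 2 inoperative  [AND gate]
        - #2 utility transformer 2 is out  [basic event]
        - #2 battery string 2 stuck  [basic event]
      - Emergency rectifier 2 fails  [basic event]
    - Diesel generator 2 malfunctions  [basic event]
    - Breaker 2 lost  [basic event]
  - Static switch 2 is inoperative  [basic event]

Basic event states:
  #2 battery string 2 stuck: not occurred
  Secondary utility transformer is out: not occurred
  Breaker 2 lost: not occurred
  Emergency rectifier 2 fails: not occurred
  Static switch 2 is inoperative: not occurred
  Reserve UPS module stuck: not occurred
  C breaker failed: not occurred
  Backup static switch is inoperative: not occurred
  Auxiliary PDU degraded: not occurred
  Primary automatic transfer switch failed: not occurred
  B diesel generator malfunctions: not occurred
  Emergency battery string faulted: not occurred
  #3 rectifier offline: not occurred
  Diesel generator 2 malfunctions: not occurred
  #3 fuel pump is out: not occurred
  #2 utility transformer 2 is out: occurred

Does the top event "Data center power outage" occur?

No

Bus A unavailable [OR]: Secondary utility transformer is out=not, Emergency battery string faulted=not → no input occurs → does not occur.
Generator path unavailable [OR]: Bus A unavailable=not, #3 rectifier offline=not → no input occurs → does not occur.
UPS chain fails [OR]: B diesel generator malfunctions=not, C breaker failed=not, Backup static switch is inoperative=not → no input occurs → does not occur.
Distribution tier unavailable [OR]: Generator path unavailable=not, UPS chain fails=not → no input occurs → does not occur.
Utility feed fails [AND]: Auxiliary PDU degraded=not, #3 fuel pump is out=not → not all inputs occur → does not occur.
Bus B lost [OR]: Reserve UPS module stuck=not, Utility feed fails=not → no input occurs → does not occur.
Bus A 2 inoperative [AND]: #2 utility transformer 2 is out=occurs, #2 battery string 2 stuck=not → not all inputs occur → does not occur.
Generator path 2 unavailable [OR]: Bus A 2 inoperative=not, Emergency rectifier 2 fails=not → no input occurs → does not occur.
UPS chain 2 lost [AND]: Primary automatic transfer switch failed=not, Generator path 2 unavailable=not, Diesel generator 2 malfunctions=not, Breaker 2 lost=not → not all inputs occur → does not occur.
Data center power outage [OR]: Distribution tier unavailable=not, Bus B lost=not, UPS chain 2 lost=not, Static switch 2 is inoperative=not → no input occurs → does not occur.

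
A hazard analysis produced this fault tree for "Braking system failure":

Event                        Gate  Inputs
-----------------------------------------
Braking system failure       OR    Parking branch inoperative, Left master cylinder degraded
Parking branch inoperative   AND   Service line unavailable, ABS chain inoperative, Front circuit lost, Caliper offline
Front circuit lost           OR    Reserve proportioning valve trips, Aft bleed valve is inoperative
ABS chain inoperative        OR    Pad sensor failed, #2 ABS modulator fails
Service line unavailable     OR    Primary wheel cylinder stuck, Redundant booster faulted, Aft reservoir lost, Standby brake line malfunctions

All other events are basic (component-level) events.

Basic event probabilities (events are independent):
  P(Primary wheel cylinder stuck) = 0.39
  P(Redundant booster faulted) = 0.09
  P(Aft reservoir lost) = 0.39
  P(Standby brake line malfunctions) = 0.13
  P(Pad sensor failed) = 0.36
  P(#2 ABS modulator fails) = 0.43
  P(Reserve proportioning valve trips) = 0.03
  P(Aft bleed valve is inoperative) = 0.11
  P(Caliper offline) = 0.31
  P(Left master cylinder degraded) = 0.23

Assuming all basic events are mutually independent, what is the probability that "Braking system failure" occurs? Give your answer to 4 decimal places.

0.2446

P(Service line unavailable) [OR] = 1 − (1−0.39) × (1−0.09) × (1−0.39) × (1−0.13) = 0.705408
P(ABS chain inoperative) [OR] = 1 − (1−0.36) × (1−0.43) = 0.635200
P(Front circuit lost) [OR] = 1 − (1−0.03) × (1−0.11) = 0.136700
P(Parking branch inoperative) [AND] = 0.705408 × 0.635200 × 0.136700 × 0.31 = 0.018988
P(Braking system failure) [OR] = 1 − (1−0.018988) × (1−0.23) = 0.244621
Rounded to 4 decimal places: P(Braking system failure) ≈ 0.2446.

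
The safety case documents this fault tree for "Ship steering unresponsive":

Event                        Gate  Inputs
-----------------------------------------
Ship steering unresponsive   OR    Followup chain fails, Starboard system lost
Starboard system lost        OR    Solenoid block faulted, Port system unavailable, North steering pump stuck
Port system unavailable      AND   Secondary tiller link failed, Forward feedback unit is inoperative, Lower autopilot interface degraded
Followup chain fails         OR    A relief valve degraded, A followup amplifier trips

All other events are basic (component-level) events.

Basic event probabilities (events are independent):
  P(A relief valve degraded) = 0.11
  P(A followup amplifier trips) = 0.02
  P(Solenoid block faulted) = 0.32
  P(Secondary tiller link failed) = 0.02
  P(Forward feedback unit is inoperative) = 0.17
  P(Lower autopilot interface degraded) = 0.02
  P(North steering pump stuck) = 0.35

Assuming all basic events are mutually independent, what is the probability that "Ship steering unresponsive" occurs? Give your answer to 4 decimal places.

0.6145

P(Followup chain fails) [OR] = 1 − (1−0.11) × (1−0.02) = 0.127800
P(Port system unavailable) [AND] = 0.02 × 0.17 × 0.02 = 0.000068
P(Starboard system lost) [OR] = 1 − (1−0.32) × (1−0.000068) × (1−0.35) = 0.558030
P(Ship steering unresponsive) [OR] = 1 − (1−0.127800) × (1−0.558030) = 0.614514
Rounded to 4 decimal places: P(Ship steering unresponsive) ≈ 0.6145.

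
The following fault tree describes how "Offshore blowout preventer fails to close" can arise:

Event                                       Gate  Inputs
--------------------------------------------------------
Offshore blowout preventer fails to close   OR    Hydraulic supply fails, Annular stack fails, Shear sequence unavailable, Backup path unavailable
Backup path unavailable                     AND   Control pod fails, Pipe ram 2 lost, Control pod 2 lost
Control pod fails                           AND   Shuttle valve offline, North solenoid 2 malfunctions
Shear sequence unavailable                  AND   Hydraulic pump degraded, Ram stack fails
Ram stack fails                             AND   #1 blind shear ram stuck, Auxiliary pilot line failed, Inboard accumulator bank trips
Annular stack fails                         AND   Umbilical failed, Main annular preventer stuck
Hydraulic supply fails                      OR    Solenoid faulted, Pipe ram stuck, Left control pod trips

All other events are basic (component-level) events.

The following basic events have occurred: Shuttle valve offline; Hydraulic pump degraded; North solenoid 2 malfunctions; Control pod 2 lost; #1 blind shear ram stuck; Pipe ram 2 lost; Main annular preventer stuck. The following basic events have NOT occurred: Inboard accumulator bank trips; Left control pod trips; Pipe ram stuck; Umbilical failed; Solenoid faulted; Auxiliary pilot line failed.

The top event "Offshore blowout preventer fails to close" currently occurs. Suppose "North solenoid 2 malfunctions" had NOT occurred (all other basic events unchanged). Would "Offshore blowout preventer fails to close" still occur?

Counterfactual: set "North solenoid 2 malfunctions" to not occurred.
Hydraulic supply fails [OR]: Solenoid faulted=not, Pipe ram stuck=not, Left control pod trips=not → no input occurs → does not occur.
Annular stack fails [AND]: Umbilical failed=not, Main annular preventer stuck=occurs → not all inputs occur → does not occur.
Ram stack fails [AND]: #1 blind shear ram stuck=occurs, Auxiliary pilot line failed=not, Inboard accumulator bank trips=not → not all inputs occur → does not occur.
Shear sequence unavailable [AND]: Hydraulic pump degraded=occurs, Ram stack fails=not → not all inputs occur → does not occur.
Control pod fails [AND]: Shuttle valve offline=occurs, North solenoid 2 malfunctions=not → not all inputs occur → does not occur.
Backup path unavailable [AND]: Control pod fails=not, Pipe ram 2 lost=occurs, Control pod 2 lost=occurs → not all inputs occur → does not occur.
Offshore blowout preventer fails to close [OR]: Hydraulic supply fails=not, Annular stack fails=not, Shear sequence unavailable=not, Backup path unavailable=not → no input occurs → does not occur.

No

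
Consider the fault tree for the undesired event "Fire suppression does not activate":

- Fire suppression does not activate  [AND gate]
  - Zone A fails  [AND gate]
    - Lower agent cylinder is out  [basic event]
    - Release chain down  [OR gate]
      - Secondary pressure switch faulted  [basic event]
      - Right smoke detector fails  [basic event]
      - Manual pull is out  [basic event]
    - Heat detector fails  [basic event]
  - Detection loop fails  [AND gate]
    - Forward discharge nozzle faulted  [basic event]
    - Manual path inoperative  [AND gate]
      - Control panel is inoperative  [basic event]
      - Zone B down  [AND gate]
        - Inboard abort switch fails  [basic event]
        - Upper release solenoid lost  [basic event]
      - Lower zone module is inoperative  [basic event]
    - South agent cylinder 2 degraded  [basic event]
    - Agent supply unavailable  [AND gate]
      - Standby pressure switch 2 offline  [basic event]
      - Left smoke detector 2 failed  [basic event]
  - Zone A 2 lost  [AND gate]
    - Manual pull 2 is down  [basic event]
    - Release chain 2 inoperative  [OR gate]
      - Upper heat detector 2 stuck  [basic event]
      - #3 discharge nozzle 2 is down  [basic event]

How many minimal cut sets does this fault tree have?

Release chain down [OR]: union of children's cut sets → 3 cut set(s).
Zone A fails [AND]: one cut set from each child combined → 1 × 3 × 1 = 3 cut set(s).
Zone B down [AND]: one cut set from each child combined → 1 × 1 = 1 cut set(s).
Manual path inoperative [AND]: one cut set from each child combined → 1 × 1 × 1 = 1 cut set(s).
Agent supply unavailable [AND]: one cut set from each child combined → 1 × 1 = 1 cut set(s).
Detection loop fails [AND]: one cut set from each child combined → 1 × 1 × 1 × 1 = 1 cut set(s).
Release chain 2 inoperative [OR]: union of children's cut sets → 2 cut set(s).
Zone A 2 lost [AND]: one cut set from each child combined → 1 × 2 = 2 cut set(s).
Fire suppression does not activate [AND]: one cut set from each child combined → 3 × 1 × 2 = 6 cut set(s).
Minimal cut sets: {Control panel is inoperative, Forward discharge nozzle faulted, Heat detector fails, Inboard abort switch fails, Left smoke detector 2 failed, Lower agent cylinder is out, Lower zone module is inoperative, Manual pull 2 is down, Secondary pressure switch faulted, South agent cylinder 2 degraded, Standby pressure switch 2 offline, Upper heat detector 2 stuck, Upper release solenoid lost}; {#3 discharge nozzle 2 is down, Control panel is inoperative, Forward discharge nozzle faulted, Heat detector fails, Inboard abort switch fails, Left smoke detector 2 failed, Lower agent cylinder is out, Lower zone module is inoperative, Manual pull 2 is down, Secondary pressure switch faulted, South agent cylinder 2 degraded, Standby pressure switch 2 offline, Upper release solenoid lost}; {Control panel is inoperative, Forward discharge nozzle faulted, Heat detector fails, Inboard abort switch fails, Left smoke detector 2 failed, Lower agent cylinder is out, Lower zone module is inoperative, Manual pull 2 is down, Right smoke detector fails, South agent cylinder 2 degraded, Standby pressure switch 2 offline, Upper heat detector 2 stuck, Upper release solenoid lost}; {#3 discharge nozzle 2 is down, Control panel is inoperative, Forward discharge nozzle faulted, Heat detector fails, Inboard abort switch fails, Left smoke detector 2 failed, Lower agent cylinder is out, Lower zone module is inoperative, Manual pull 2 is down, Right smoke detector fails, South agent cylinder 2 degraded, Standby pressure switch 2 offline, Upper release solenoid lost}; {Control panel is inoperative, Forward discharge nozzle faulted, Heat detector fails, Inboard abort switch fails, Left smoke detector 2 failed, Lower agent cylinder is out, Lower zone module is inoperative, Manual pull 2 is down, Manual pull is out, South agent cylinder 2 degraded, Standby pressure switch 2 offline, Upper heat detector 2 stuck, Upper release solenoid lost}; {#3 discharge nozzle 2 is down, Control panel is inoperative, Forward discharge nozzle faulted, Heat detector fails, Inboard abort switch fails, Left smoke detector 2 failed, Lower agent cylinder is out, Lower zone module is inoperative, Manual pull 2 is down, Manual pull is out, South agent cylinder 2 degraded, Standby pressure switch 2 offline, Upper release solenoid lost}.

6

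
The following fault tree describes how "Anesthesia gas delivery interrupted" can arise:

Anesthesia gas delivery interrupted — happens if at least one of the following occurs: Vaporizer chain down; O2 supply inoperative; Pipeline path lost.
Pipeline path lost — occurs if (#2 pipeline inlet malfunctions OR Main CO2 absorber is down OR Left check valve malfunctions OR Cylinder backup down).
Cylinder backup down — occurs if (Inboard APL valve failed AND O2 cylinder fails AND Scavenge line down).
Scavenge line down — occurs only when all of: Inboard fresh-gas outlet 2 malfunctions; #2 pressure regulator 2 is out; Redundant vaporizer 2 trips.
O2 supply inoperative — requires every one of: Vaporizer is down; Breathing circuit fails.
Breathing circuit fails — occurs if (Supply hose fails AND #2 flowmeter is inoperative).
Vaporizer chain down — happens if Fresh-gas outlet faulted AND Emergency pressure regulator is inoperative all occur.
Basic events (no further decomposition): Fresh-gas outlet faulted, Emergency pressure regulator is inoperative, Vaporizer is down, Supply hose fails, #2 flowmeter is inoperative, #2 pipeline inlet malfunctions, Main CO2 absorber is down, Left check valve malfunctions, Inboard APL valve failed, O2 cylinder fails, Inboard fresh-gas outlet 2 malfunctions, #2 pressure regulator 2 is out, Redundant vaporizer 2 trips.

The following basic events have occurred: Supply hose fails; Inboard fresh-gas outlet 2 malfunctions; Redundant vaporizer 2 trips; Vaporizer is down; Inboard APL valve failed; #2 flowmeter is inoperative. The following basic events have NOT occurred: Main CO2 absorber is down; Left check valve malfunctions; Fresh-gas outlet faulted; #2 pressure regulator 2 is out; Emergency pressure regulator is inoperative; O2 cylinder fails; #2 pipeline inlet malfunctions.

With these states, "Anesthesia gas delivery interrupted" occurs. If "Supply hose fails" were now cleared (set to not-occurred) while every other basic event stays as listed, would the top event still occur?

Counterfactual: set "Supply hose fails" to not occurred.
Vaporizer chain down [AND]: Fresh-gas outlet faulted=not, Emergency pressure regulator is inoperative=not → not all inputs occur → does not occur.
Breathing circuit fails [AND]: Supply hose fails=not, #2 flowmeter is inoperative=occurs → not all inputs occur → does not occur.
O2 supply inoperative [AND]: Vaporizer is down=occurs, Breathing circuit fails=not → not all inputs occur → does not occur.
Scavenge line down [AND]: Inboard fresh-gas outlet 2 malfunctions=occurs, #2 pressure regulator 2 is out=not, Redundant vaporizer 2 trips=occurs → not all inputs occur → does not occur.
Cylinder backup down [AND]: Inboard APL valve failed=occurs, O2 cylinder fails=not, Scavenge line down=not → not all inputs occur → does not occur.
Pipeline path lost [OR]: #2 pipeline inlet malfunctions=not, Main CO2 absorber is down=not, Left check valve malfunctions=not, Cylinder backup down=not → no input occurs → does not occur.
Anesthesia gas delivery interrupted [OR]: Vaporizer chain down=not, O2 supply inoperative=not, Pipeline path lost=not → no input occurs → does not occur.

No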